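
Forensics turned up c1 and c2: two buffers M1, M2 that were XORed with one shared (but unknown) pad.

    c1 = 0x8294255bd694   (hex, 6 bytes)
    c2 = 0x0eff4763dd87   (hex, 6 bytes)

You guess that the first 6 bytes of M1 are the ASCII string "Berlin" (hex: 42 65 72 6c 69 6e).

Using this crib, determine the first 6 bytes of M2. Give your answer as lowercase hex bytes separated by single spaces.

First, c1 ⊕ c2 = (M1 ⊕ K) ⊕ (M2 ⊕ K) = M1 ⊕ M2, so the key drops out. Then M2 = (M1 ⊕ M2) ⊕ M1 over the first 6 bytes.
byte 0: (82 XOR 0e) XOR 42 = 8c XOR 42 = ce
byte 1: (94 XOR ff) XOR 65 = 6b XOR 65 = 0e
byte 2: (25 XOR 47) XOR 72 = 62 XOR 72 = 10
byte 3: (5b XOR 63) XOR 6c = 38 XOR 6c = 54
byte 4: (d6 XOR dd) XOR 69 = 0b XOR 69 = 62
byte 5: (94 XOR 87) XOR 6e = 13 XOR 6e = 7d

ce 0e 10 54 62 7d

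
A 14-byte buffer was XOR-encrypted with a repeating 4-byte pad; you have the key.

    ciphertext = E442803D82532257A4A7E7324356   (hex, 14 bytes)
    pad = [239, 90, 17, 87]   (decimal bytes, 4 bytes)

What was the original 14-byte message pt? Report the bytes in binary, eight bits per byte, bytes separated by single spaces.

00001011 00011000 10010001 01101010 01101101 00001001 00110011 00000000 01001011 11111101 11110110 01100101 10101100 00001100

The 4-byte key repeats, so the effective keystream is ef 5a 11 57 ef 5a 11 57 ef 5a 11 57 ef 5a.
byte 0: e4 xor ef = 0b
byte 1: 42 xor 5a = 18
byte 2: 80 xor 11 = 91
byte 3: 3d xor 57 = 6a
byte 4: 82 xor ef = 6d
byte 5: 53 xor 5a = 09
byte 6: 22 xor 11 = 33
byte 7: 57 xor 57 = 00
byte 8: a4 xor ef = 4b
byte 9: a7 xor 5a = fd
byte 10: e7 xor 11 = f6
byte 11: 32 xor 57 = 65
byte 12: 43 xor ef = ac
byte 13: 56 xor 5a = 0c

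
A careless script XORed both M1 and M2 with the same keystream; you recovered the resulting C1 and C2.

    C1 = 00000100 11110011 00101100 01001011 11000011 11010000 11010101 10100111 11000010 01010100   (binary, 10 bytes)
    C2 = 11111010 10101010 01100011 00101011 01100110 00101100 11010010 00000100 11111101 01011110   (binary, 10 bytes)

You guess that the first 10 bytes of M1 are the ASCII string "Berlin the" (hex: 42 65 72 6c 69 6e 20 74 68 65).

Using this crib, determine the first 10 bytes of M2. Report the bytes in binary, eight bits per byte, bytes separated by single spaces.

10111100 00111100 00111101 00001100 11001100 10010010 00100111 11010111 01010111 01101111

First, C1 ⊕ C2 = (M1 ⊕ K) ⊕ (M2 ⊕ K) = M1 ⊕ M2, so the key drops out. Then M2 = (M1 ⊕ M2) ⊕ M1 over the first 10 bytes.
byte 0: (04 ⊕ fa) ⊕ 42 = fe ⊕ 42 = bc
byte 1: (f3 ⊕ aa) ⊕ 65 = 59 ⊕ 65 = 3c
byte 2: (2c ⊕ 63) ⊕ 72 = 4f ⊕ 72 = 3d
byte 3: (4b ⊕ 2b) ⊕ 6c = 60 ⊕ 6c = 0c
byte 4: (c3 ⊕ 66) ⊕ 69 = a5 ⊕ 69 = cc
byte 5: (d0 ⊕ 2c) ⊕ 6e = fc ⊕ 6e = 92
byte 6: (d5 ⊕ d2) ⊕ 20 = 07 ⊕ 20 = 27
byte 7: (a7 ⊕ 04) ⊕ 74 = a3 ⊕ 74 = d7
byte 8: (c2 ⊕ fd) ⊕ 68 = 3f ⊕ 68 = 57
byte 9: (54 ⊕ 5e) ⊕ 65 = 0a ⊕ 65 = 6f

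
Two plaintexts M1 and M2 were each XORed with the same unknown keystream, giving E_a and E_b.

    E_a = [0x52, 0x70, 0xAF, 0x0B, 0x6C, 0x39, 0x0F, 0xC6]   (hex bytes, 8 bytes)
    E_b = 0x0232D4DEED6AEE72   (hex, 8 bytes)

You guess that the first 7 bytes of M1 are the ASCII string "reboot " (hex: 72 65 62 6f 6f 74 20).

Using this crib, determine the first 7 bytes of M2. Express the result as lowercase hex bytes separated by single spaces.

First, E_a ⊕ E_b = (M1 ⊕ K) ⊕ (M2 ⊕ K) = M1 ⊕ M2, so the key drops out. Then M2 = (M1 ⊕ M2) ⊕ M1 over the first 7 bytes.
byte 0: (52 ⊕ 02) ⊕ 72 = 50 ⊕ 72 = 22
byte 1: (70 ⊕ 32) ⊕ 65 = 42 ⊕ 65 = 27
byte 2: (af ⊕ d4) ⊕ 62 = 7b ⊕ 62 = 19
byte 3: (0b ⊕ de) ⊕ 6f = d5 ⊕ 6f = ba
byte 4: (6c ⊕ ed) ⊕ 6f = 81 ⊕ 6f = ee
byte 5: (39 ⊕ 6a) ⊕ 74 = 53 ⊕ 74 = 27
byte 6: (0f ⊕ ee) ⊕ 20 = e1 ⊕ 20 = c1

22 27 19 ba ee 27 c1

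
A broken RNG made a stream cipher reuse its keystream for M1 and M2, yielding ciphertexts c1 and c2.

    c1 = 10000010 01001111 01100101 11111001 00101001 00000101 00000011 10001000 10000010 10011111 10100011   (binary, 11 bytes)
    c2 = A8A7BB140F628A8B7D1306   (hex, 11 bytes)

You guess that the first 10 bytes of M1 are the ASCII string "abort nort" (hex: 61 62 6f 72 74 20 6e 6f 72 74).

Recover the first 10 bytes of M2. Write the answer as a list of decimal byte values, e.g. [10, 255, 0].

First, c1 ⊕ c2 = (M1 ⊕ K) ⊕ (M2 ⊕ K) = M1 ⊕ M2, so the key drops out. Then M2 = (M1 ⊕ M2) ⊕ M1 over the first 10 bytes.
byte 0: (82 xor a8) xor 61 = 2a xor 61 = 4b
byte 1: (4f xor a7) xor 62 = e8 xor 62 = 8a
byte 2: (65 xor bb) xor 6f = de xor 6f = b1
byte 3: (f9 xor 14) xor 72 = ed xor 72 = 9f
byte 4: (29 xor 0f) xor 74 = 26 xor 74 = 52
byte 5: (05 xor 62) xor 20 = 67 xor 20 = 47
byte 6: (03 xor 8a) xor 6e = 89 xor 6e = e7
byte 7: (88 xor 8b) xor 6f = 03 xor 6f = 6c
byte 8: (82 xor 7d) xor 72 = ff xor 72 = 8d
byte 9: (9f xor 13) xor 74 = 8c xor 74 = f8

[75, 138, 177, 159, 82, 71, 231, 108, 141, 248]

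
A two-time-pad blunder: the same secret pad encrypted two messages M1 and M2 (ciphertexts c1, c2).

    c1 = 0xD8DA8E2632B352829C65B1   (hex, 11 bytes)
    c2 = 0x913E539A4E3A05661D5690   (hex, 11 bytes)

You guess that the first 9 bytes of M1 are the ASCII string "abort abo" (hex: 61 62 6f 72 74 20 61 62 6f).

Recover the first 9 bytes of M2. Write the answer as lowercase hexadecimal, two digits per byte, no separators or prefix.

First, c1 ⊕ c2 = (M1 ⊕ K) ⊕ (M2 ⊕ K) = M1 ⊕ M2, so the key drops out. Then M2 = (M1 ⊕ M2) ⊕ M1 over the first 9 bytes.
byte 0: (d8 ⊕ 91) ⊕ 61 = 49 ⊕ 61 = 28
byte 1: (da ⊕ 3e) ⊕ 62 = e4 ⊕ 62 = 86
byte 2: (8e ⊕ 53) ⊕ 6f = dd ⊕ 6f = b2
byte 3: (26 ⊕ 9a) ⊕ 72 = bc ⊕ 72 = ce
byte 4: (32 ⊕ 4e) ⊕ 74 = 7c ⊕ 74 = 08
byte 5: (b3 ⊕ 3a) ⊕ 20 = 89 ⊕ 20 = a9
byte 6: (52 ⊕ 05) ⊕ 61 = 57 ⊕ 61 = 36
byte 7: (82 ⊕ 66) ⊕ 62 = e4 ⊕ 62 = 86
byte 8: (9c ⊕ 1d) ⊕ 6f = 81 ⊕ 6f = ee

2886b2ce08a93686ee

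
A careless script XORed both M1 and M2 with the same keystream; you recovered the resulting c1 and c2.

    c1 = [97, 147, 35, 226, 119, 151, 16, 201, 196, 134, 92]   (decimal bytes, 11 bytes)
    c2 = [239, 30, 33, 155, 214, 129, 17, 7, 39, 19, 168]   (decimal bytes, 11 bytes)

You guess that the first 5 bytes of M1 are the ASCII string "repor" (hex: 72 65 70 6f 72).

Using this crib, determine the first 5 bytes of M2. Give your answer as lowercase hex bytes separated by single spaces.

First, c1 ⊕ c2 = (M1 ⊕ K) ⊕ (M2 ⊕ K) = M1 ⊕ M2, so the key drops out. Then M2 = (M1 ⊕ M2) ⊕ M1 over the first 5 bytes.
byte 0: (61 ^ ef) ^ 72 = 8e ^ 72 = fc
byte 1: (93 ^ 1e) ^ 65 = 8d ^ 65 = e8
byte 2: (23 ^ 21) ^ 70 = 02 ^ 70 = 72
byte 3: (e2 ^ 9b) ^ 6f = 79 ^ 6f = 16
byte 4: (77 ^ d6) ^ 72 = a1 ^ 72 = d3

fc e8 72 16 d3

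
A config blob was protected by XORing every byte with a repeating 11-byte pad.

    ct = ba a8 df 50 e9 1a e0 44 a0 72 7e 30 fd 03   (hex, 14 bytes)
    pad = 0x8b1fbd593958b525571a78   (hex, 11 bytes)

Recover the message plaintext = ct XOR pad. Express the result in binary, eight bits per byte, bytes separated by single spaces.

00110001 10110111 01100010 00001001 11010000 01000010 01010101 01100001 11110111 01101000 00000110 10111011 11100010 10111110

The 11-byte key repeats, so the effective keystream is 8b 1f bd 59 39 58 b5 25 57 1a 78 8b 1f bd.
byte 0: ba ^ 8b = 31
byte 1: a8 ^ 1f = b7
byte 2: df ^ bd = 62
byte 3: 50 ^ 59 = 09
byte 4: e9 ^ 39 = d0
byte 5: 1a ^ 58 = 42
byte 6: e0 ^ b5 = 55
byte 7: 44 ^ 25 = 61
byte 8: a0 ^ 57 = f7
byte 9: 72 ^ 1a = 68
byte 10: 7e ^ 78 = 06
byte 11: 30 ^ 8b = bb
byte 12: fd ^ 1f = e2
byte 13: 03 ^ bd = be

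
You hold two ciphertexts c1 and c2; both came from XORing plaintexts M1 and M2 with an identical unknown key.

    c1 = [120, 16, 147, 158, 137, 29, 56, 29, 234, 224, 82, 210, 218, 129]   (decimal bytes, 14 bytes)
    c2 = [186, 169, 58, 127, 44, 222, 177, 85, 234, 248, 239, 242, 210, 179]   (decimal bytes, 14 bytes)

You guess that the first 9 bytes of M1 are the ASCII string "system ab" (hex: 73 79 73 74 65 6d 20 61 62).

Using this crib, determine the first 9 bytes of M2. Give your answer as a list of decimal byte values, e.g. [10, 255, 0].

First, c1 ⊕ c2 = (M1 ⊕ K) ⊕ (M2 ⊕ K) = M1 ⊕ M2, so the key drops out. Then M2 = (M1 ⊕ M2) ⊕ M1 over the first 9 bytes.
byte 0: (78 ⊕ ba) ⊕ 73 = c2 ⊕ 73 = b1
byte 1: (10 ⊕ a9) ⊕ 79 = b9 ⊕ 79 = c0
byte 2: (93 ⊕ 3a) ⊕ 73 = a9 ⊕ 73 = da
byte 3: (9e ⊕ 7f) ⊕ 74 = e1 ⊕ 74 = 95
byte 4: (89 ⊕ 2c) ⊕ 65 = a5 ⊕ 65 = c0
byte 5: (1d ⊕ de) ⊕ 6d = c3 ⊕ 6d = ae
byte 6: (38 ⊕ b1) ⊕ 20 = 89 ⊕ 20 = a9
byte 7: (1d ⊕ 55) ⊕ 61 = 48 ⊕ 61 = 29
byte 8: (ea ⊕ ea) ⊕ 62 = 00 ⊕ 62 = 62

[177, 192, 218, 149, 192, 174, 169, 41, 98]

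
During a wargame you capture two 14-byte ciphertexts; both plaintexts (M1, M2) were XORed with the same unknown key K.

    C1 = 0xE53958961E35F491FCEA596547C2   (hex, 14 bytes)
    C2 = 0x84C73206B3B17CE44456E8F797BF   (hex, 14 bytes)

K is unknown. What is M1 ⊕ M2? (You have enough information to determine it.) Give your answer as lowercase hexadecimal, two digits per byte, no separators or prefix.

C1 ⊕ C2 = (M1 ⊕ K) ⊕ (M2 ⊕ K) = M1 ⊕ M2 — the shared key cancels under XOR.
e5 ^ 84 = 61
39 ^ c7 = fe
58 ^ 32 = 6a
96 ^ 06 = 90
1e ^ b3 = ad
35 ^ b1 = 84
f4 ^ 7c = 88
91 ^ e4 = 75
fc ^ 44 = b8
ea ^ 56 = bc
59 ^ e8 = b1
65 ^ f7 = 92
47 ^ 97 = d0
c2 ^ bf = 7d

61fe6a90ad848875b8bcb192d07d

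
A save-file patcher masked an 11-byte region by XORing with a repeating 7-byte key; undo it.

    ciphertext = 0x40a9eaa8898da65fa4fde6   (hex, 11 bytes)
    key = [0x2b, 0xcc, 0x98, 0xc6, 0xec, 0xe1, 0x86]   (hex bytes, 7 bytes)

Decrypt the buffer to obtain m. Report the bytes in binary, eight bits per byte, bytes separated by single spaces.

01101011 01100101 01110010 01101110 01100101 01101100 00100000 01110100 01101000 01100101 00100000

The 7-byte key repeats, so the effective keystream is 2b cc 98 c6 ec e1 86 2b cc 98 c6.
byte 0: 40 xor 2b = 6b
byte 1: a9 xor cc = 65
byte 2: ea xor 98 = 72
byte 3: a8 xor c6 = 6e
byte 4: 89 xor ec = 65
byte 5: 8d xor e1 = 6c
byte 6: a6 xor 86 = 20
byte 7: 5f xor 2b = 74
byte 8: a4 xor cc = 68
byte 9: fd xor 98 = 65
byte 10: e6 xor c6 = 20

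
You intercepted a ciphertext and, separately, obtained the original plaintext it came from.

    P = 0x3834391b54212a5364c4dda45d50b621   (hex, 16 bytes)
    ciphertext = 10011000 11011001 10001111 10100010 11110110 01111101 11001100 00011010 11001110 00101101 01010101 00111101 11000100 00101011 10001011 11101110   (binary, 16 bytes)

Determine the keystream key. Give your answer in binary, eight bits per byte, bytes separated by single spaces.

10100000 11101101 10110110 10111001 10100010 01011100 11100110 01001001 10101010 11101001 10001000 10011001 10011001 01111011 00111101 11001111

Since ciphertext = P ⊕ key, XORing both sides with P gives key = P ⊕ ciphertext.
38 xor 98 = a0
34 xor d9 = ed
39 xor 8f = b6
1b xor a2 = b9
54 xor f6 = a2
21 xor 7d = 5c
2a xor cc = e6
53 xor 1a = 49
64 xor ce = aa
c4 xor 2d = e9
dd xor 55 = 88
a4 xor 3d = 99
5d xor c4 = 99
50 xor 2b = 7b
b6 xor 8b = 3d
21 xor ee = cf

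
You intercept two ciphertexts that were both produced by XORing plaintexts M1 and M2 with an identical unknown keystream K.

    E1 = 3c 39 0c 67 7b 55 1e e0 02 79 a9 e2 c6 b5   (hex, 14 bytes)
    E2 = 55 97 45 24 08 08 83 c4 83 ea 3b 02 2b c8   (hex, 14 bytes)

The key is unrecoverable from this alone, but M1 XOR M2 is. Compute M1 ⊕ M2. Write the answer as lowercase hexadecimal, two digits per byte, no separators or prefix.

69ae4943735d9d24819392e0ed7d

E1 ⊕ E2 = (M1 ⊕ K) ⊕ (M2 ⊕ K) = M1 ⊕ M2 — the shared key cancels under XOR.
byte 0: 00111100 xor 01010101 = 01101001
byte 1: 00111001 xor 10010111 = 10101110
byte 2: 00001100 xor 01000101 = 01001001
byte 3: 01100111 xor 00100100 = 01000011
byte 4: 01111011 xor 00001000 = 01110011
byte 5: 01010101 xor 00001000 = 01011101
byte 6: 00011110 xor 10000011 = 10011101
byte 7: 11100000 xor 11000100 = 00100100
byte 8: 00000010 xor 10000011 = 10000001
byte 9: 01111001 xor 11101010 = 10010011
byte 10: 10101001 xor 00111011 = 10010010
byte 11: 11100010 xor 00000010 = 11100000
byte 12: 11000110 xor 00101011 = 11101101
byte 13: 10110101 xor 11001000 = 01111101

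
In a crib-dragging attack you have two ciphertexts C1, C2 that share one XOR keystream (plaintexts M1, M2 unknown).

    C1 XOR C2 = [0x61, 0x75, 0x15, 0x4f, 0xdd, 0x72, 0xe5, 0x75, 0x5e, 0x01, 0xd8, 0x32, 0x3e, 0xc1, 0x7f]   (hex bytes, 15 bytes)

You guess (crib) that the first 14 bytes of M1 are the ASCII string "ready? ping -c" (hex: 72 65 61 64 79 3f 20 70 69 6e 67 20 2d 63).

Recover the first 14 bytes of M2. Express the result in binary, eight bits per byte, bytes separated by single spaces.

Since C1 ⊕ C2 = M1 ⊕ M2, XORing with the guessed M1 bytes yields the corresponding M2 bytes: M2 = (C1 ⊕ C2) ⊕ M1.
byte 0: 61 ^ 72 = 13
byte 1: 75 ^ 65 = 10
byte 2: 15 ^ 61 = 74
byte 3: 4f ^ 64 = 2b
byte 4: dd ^ 79 = a4
byte 5: 72 ^ 3f = 4d
byte 6: e5 ^ 20 = c5
byte 7: 75 ^ 70 = 05
byte 8: 5e ^ 69 = 37
byte 9: 01 ^ 6e = 6f
byte 10: d8 ^ 67 = bf
byte 11: 32 ^ 20 = 12
byte 12: 3e ^ 2d = 13
byte 13: c1 ^ 63 = a2

00010011 00010000 01110100 00101011 10100100 01001101 11000101 00000101 00110111 01101111 10111111 00010010 00010011 10100010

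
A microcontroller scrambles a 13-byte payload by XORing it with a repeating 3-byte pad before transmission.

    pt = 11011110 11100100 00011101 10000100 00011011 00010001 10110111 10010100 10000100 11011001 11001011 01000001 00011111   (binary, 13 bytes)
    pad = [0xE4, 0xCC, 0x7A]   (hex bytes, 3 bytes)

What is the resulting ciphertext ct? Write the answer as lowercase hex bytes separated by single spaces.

3a 28 67 60 d7 6b 53 58 fe 3d 07 3b fb

The 3-byte key repeats, so the effective keystream is e4 cc 7a e4 cc 7a e4 cc 7a e4 cc 7a e4.
byte 0: de ⊕ e4 = 3a
byte 1: e4 ⊕ cc = 28
byte 2: 1d ⊕ 7a = 67
byte 3: 84 ⊕ e4 = 60
byte 4: 1b ⊕ cc = d7
byte 5: 11 ⊕ 7a = 6b
byte 6: b7 ⊕ e4 = 53
byte 7: 94 ⊕ cc = 58
byte 8: 84 ⊕ 7a = fe
byte 9: d9 ⊕ e4 = 3d
byte 10: cb ⊕ cc = 07
byte 11: 41 ⊕ 7a = 3b
byte 12: 1f ⊕ e4 = fb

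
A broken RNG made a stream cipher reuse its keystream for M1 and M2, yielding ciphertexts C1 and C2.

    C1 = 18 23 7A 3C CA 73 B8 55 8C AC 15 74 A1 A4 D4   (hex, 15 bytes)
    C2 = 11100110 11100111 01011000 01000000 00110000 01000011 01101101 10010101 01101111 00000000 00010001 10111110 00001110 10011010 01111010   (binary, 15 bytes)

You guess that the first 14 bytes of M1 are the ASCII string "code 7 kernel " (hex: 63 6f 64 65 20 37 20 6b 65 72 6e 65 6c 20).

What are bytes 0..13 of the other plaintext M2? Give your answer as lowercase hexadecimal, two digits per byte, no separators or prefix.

First, C1 ⊕ C2 = (M1 ⊕ K) ⊕ (M2 ⊕ K) = M1 ⊕ M2, so the key drops out. Then M2 = (M1 ⊕ M2) ⊕ M1 over the first 14 bytes.
byte 0: (18 XOR e6) XOR 63 = fe XOR 63 = 9d
byte 1: (23 XOR e7) XOR 6f = c4 XOR 6f = ab
byte 2: (7a XOR 58) XOR 64 = 22 XOR 64 = 46
byte 3: (3c XOR 40) XOR 65 = 7c XOR 65 = 19
byte 4: (ca XOR 30) XOR 20 = fa XOR 20 = da
byte 5: (73 XOR 43) XOR 37 = 30 XOR 37 = 07
byte 6: (b8 XOR 6d) XOR 20 = d5 XOR 20 = f5
byte 7: (55 XOR 95) XOR 6b = c0 XOR 6b = ab
byte 8: (8c XOR 6f) XOR 65 = e3 XOR 65 = 86
byte 9: (ac XOR 00) XOR 72 = ac XOR 72 = de
byte 10: (15 XOR 11) XOR 6e = 04 XOR 6e = 6a
byte 11: (74 XOR be) XOR 65 = ca XOR 65 = af
byte 12: (a1 XOR 0e) XOR 6c = af XOR 6c = c3
byte 13: (a4 XOR 9a) XOR 20 = 3e XOR 20 = 1e

9dab4619da07f5ab86de6aafc31e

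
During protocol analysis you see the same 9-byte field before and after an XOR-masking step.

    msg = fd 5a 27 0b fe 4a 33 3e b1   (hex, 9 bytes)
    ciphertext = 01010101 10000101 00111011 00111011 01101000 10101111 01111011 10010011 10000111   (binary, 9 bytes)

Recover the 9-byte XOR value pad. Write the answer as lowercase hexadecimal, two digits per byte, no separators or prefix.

Since ciphertext = msg ⊕ pad, XORing both sides with msg gives pad = msg ⊕ ciphertext.
11111101 XOR 01010101 = 10101000
01011010 XOR 10000101 = 11011111
00100111 XOR 00111011 = 00011100
00001011 XOR 00111011 = 00110000
11111110 XOR 01101000 = 10010110
01001010 XOR 10101111 = 11100101
00110011 XOR 01111011 = 01001000
00111110 XOR 10010011 = 10101101
10110001 XOR 10000111 = 00110110

a8df1c3096e548ad36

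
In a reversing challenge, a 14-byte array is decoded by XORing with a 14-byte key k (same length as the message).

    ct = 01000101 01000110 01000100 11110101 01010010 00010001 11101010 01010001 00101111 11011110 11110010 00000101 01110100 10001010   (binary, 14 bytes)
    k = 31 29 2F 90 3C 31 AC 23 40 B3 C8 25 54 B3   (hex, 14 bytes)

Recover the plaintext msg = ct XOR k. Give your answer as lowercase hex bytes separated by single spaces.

74 6f 6b 65 6e 20 46 72 6f 6d 3a 20 20 39

XOR is its own inverse, so applying the key byte-wise gives the result directly.
45 xor 31 = 74
46 xor 29 = 6f
44 xor 2f = 6b
f5 xor 90 = 65
52 xor 3c = 6e
11 xor 31 = 20
ea xor ac = 46
51 xor 23 = 72
2f xor 40 = 6f
de xor b3 = 6d
f2 xor c8 = 3a
05 xor 25 = 20
74 xor 54 = 20
8a xor b3 = 39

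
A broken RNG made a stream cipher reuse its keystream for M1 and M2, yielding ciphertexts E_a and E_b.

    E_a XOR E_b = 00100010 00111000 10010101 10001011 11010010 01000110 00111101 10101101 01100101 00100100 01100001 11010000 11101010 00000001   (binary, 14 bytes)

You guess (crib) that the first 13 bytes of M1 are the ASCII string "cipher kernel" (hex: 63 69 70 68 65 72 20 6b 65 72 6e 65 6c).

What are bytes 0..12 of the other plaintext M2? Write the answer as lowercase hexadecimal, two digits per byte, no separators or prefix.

4151e5e3b7341dc600560fb586

Since E_a ⊕ E_b = M1 ⊕ M2, XORing with the guessed M1 bytes yields the corresponding M2 bytes: M2 = (E_a ⊕ E_b) ⊕ M1.
 34 XOR  99 =  65
 56 XOR 105 =  81
149 XOR 112 = 229
139 XOR 104 = 227
210 XOR 101 = 183
 70 XOR 114 =  52
 61 XOR  32 =  29
173 XOR 107 = 198
101 XOR 101 =   0
 36 XOR 114 =  86
 97 XOR 110 =  15
208 XOR 101 = 181
234 XOR 108 = 134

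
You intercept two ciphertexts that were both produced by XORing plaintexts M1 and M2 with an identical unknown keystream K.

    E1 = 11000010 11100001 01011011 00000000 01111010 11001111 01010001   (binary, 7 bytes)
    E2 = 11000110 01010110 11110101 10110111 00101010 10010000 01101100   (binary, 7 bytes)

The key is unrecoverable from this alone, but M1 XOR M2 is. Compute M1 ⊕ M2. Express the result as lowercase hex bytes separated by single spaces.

04 b7 ae b7 50 5f 3d

E1 ⊕ E2 = (M1 ⊕ K) ⊕ (M2 ⊕ K) = M1 ⊕ M2 — the shared key cancels under XOR.
byte 0: c2 ⊕ c6 = 04
byte 1: e1 ⊕ 56 = b7
byte 2: 5b ⊕ f5 = ae
byte 3: 00 ⊕ b7 = b7
byte 4: 7a ⊕ 2a = 50
byte 5: cf ⊕ 90 = 5f
byte 6: 51 ⊕ 6c = 3d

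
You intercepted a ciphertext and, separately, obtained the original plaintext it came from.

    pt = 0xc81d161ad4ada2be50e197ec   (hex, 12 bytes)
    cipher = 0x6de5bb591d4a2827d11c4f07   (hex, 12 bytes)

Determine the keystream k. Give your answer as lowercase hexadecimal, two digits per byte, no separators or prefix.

a5f8ad43c9e78a9981fdd8eb

Since cipher = pt ⊕ k, XORing both sides with pt gives k = pt ⊕ cipher.
200 ⊕ 109 = 165
 29 ⊕ 229 = 248
 22 ⊕ 187 = 173
 26 ⊕  89 =  67
212 ⊕  29 = 201
173 ⊕  74 = 231
162 ⊕  40 = 138
190 ⊕  39 = 153
 80 ⊕ 209 = 129
225 ⊕  28 = 253
151 ⊕  79 = 216
236 ⊕   7 = 235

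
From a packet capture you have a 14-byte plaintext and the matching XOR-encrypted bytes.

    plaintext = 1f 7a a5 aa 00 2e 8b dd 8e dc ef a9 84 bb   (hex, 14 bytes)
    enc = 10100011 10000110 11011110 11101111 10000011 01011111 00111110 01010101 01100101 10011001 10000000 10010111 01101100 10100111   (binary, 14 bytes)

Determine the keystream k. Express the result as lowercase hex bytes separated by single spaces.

bc fc 7b 45 83 71 b5 88 eb 45 6f 3e e8 1c

Since enc = plaintext ⊕ k, XORing both sides with plaintext gives k = plaintext ⊕ enc.
byte 0: 1f ^ a3 = bc
byte 1: 7a ^ 86 = fc
byte 2: a5 ^ de = 7b
byte 3: aa ^ ef = 45
byte 4: 00 ^ 83 = 83
byte 5: 2e ^ 5f = 71
byte 6: 8b ^ 3e = b5
byte 7: dd ^ 55 = 88
byte 8: 8e ^ 65 = eb
byte 9: dc ^ 99 = 45
byte 10: ef ^ 80 = 6f
byte 11: a9 ^ 97 = 3e
byte 12: 84 ^ 6c = e8
byte 13: bb ^ a7 = 1c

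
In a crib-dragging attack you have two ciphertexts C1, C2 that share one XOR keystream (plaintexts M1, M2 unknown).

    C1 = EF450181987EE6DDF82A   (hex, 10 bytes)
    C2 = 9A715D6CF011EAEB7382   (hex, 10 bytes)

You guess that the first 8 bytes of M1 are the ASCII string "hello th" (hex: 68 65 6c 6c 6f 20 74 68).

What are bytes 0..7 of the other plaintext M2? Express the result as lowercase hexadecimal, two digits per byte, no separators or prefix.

First, C1 ⊕ C2 = (M1 ⊕ K) ⊕ (M2 ⊕ K) = M1 ⊕ M2, so the key drops out. Then M2 = (M1 ⊕ M2) ⊕ M1 over the first 8 bytes.
byte 0: (ef xor 9a) xor 68 = 75 xor 68 = 1d
byte 1: (45 xor 71) xor 65 = 34 xor 65 = 51
byte 2: (01 xor 5d) xor 6c = 5c xor 6c = 30
byte 3: (81 xor 6c) xor 6c = ed xor 6c = 81
byte 4: (98 xor f0) xor 6f = 68 xor 6f = 07
byte 5: (7e xor 11) xor 20 = 6f xor 20 = 4f
byte 6: (e6 xor ea) xor 74 = 0c xor 74 = 78
byte 7: (dd xor eb) xor 68 = 36 xor 68 = 5e

1d513081074f785e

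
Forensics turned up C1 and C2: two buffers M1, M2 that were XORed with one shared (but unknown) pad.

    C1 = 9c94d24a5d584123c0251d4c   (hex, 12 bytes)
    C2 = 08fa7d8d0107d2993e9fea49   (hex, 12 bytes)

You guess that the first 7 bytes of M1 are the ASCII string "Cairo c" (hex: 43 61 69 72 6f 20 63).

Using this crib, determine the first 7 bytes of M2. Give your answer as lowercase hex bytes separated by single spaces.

First, C1 ⊕ C2 = (M1 ⊕ K) ⊕ (M2 ⊕ K) = M1 ⊕ M2, so the key drops out. Then M2 = (M1 ⊕ M2) ⊕ M1 over the first 7 bytes.
byte 0: (9c ⊕ 08) ⊕ 43 = 94 ⊕ 43 = d7
byte 1: (94 ⊕ fa) ⊕ 61 = 6e ⊕ 61 = 0f
byte 2: (d2 ⊕ 7d) ⊕ 69 = af ⊕ 69 = c6
byte 3: (4a ⊕ 8d) ⊕ 72 = c7 ⊕ 72 = b5
byte 4: (5d ⊕ 01) ⊕ 6f = 5c ⊕ 6f = 33
byte 5: (58 ⊕ 07) ⊕ 20 = 5f ⊕ 20 = 7f
byte 6: (41 ⊕ d2) ⊕ 63 = 93 ⊕ 63 = f0

d7 0f c6 b5 33 7f f0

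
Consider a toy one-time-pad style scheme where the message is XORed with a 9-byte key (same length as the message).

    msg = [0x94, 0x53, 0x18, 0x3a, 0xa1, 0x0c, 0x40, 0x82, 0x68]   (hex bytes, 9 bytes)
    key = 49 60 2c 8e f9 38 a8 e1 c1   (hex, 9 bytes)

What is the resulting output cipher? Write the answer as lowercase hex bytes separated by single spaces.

dd 33 34 b4 58 34 e8 63 a9

148 ⊕  73 = 221
 83 ⊕  96 =  51
 24 ⊕  44 =  52
 58 ⊕ 142 = 180
161 ⊕ 249 =  88
 12 ⊕  56 =  52
 64 ⊕ 168 = 232
130 ⊕ 225 =  99
104 ⊕ 193 = 169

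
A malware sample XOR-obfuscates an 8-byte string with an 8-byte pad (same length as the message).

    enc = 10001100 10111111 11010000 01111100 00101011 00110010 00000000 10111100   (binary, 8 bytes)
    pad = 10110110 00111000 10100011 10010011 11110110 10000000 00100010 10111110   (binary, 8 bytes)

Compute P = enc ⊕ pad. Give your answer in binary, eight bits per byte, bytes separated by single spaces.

8c xor b6 = 3a
bf xor 38 = 87
d0 xor a3 = 73
7c xor 93 = ef
2b xor f6 = dd
32 xor 80 = b2
00 xor 22 = 22
bc xor be = 02

00111010 10000111 01110011 11101111 11011101 10110010 00100010 00000010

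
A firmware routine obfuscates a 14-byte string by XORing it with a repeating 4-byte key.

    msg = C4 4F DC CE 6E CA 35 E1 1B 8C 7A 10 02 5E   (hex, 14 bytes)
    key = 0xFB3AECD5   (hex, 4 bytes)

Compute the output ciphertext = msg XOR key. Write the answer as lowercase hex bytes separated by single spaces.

The 4-byte key repeats, so the effective keystream is fb 3a ec d5 fb 3a ec d5 fb 3a ec d5 fb 3a.
byte 0: 196 XOR 251 =  63
byte 1:  79 XOR  58 = 117
byte 2: 220 XOR 236 =  48
byte 3: 206 XOR 213 =  27
byte 4: 110 XOR 251 = 149
byte 5: 202 XOR  58 = 240
byte 6:  53 XOR 236 = 217
byte 7: 225 XOR 213 =  52
byte 8:  27 XOR 251 = 224
byte 9: 140 XOR  58 = 182
byte 10: 122 XOR 236 = 150
byte 11:  16 XOR 213 = 197
byte 12:   2 XOR 251 = 249
byte 13:  94 XOR  58 = 100

3f 75 30 1b 95 f0 d9 34 e0 b6 96 c5 f9 64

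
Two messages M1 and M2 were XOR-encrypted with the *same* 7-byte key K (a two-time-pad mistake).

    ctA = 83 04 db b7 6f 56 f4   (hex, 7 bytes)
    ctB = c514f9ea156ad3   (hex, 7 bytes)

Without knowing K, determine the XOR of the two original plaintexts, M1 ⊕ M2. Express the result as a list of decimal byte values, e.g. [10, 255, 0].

[70, 16, 34, 93, 122, 60, 39]

ctA ⊕ ctB = (M1 ⊕ K) ⊕ (M2 ⊕ K) = M1 ⊕ M2 — the shared key cancels under XOR.
83 xor c5 = 46
04 xor 14 = 10
db xor f9 = 22
b7 xor ea = 5d
6f xor 15 = 7a
56 xor 6a = 3c
f4 xor d3 = 27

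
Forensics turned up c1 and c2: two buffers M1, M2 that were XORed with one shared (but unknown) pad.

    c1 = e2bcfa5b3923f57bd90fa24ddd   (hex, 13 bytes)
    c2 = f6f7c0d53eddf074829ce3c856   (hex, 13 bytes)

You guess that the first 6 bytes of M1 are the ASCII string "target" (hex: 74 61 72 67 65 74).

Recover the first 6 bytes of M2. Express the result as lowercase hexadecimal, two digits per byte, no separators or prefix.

First, c1 ⊕ c2 = (M1 ⊕ K) ⊕ (M2 ⊕ K) = M1 ⊕ M2, so the key drops out. Then M2 = (M1 ⊕ M2) ⊕ M1 over the first 6 bytes.
byte 0: (e2 xor f6) xor 74 = 14 xor 74 = 60
byte 1: (bc xor f7) xor 61 = 4b xor 61 = 2a
byte 2: (fa xor c0) xor 72 = 3a xor 72 = 48
byte 3: (5b xor d5) xor 67 = 8e xor 67 = e9
byte 4: (39 xor 3e) xor 65 = 07 xor 65 = 62
byte 5: (23 xor dd) xor 74 = fe xor 74 = 8a

602a48e9628a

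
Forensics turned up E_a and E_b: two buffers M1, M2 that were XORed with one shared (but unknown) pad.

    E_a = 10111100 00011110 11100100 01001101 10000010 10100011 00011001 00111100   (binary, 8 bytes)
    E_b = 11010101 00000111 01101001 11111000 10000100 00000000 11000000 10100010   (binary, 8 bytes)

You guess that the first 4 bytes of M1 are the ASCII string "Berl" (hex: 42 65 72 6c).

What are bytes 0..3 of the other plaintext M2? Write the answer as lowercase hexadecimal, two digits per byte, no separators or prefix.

2b7cffd9

First, E_a ⊕ E_b = (M1 ⊕ K) ⊕ (M2 ⊕ K) = M1 ⊕ M2, so the key drops out. Then M2 = (M1 ⊕ M2) ⊕ M1 over the first 4 bytes.
byte 0: (bc XOR d5) XOR 42 = 69 XOR 42 = 2b
byte 1: (1e XOR 07) XOR 65 = 19 XOR 65 = 7c
byte 2: (e4 XOR 69) XOR 72 = 8d XOR 72 = ff
byte 3: (4d XOR f8) XOR 6c = b5 XOR 6c = d9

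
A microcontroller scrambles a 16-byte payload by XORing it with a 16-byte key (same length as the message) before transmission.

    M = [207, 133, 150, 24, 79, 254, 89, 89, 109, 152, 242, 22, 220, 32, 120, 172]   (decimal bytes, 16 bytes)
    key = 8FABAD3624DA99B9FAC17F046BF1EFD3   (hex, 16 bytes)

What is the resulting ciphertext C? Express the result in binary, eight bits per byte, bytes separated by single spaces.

01000000 00101110 00111011 00101110 01101011 00100100 11000000 11100000 10010111 01011001 10001101 00010010 10110111 11010001 10010111 01111111

XOR is its own inverse, so applying the key byte-wise gives the result directly.
11001111 ^ 10001111 = 01000000
10000101 ^ 10101011 = 00101110
10010110 ^ 10101101 = 00111011
00011000 ^ 00110110 = 00101110
01001111 ^ 00100100 = 01101011
11111110 ^ 11011010 = 00100100
01011001 ^ 10011001 = 11000000
01011001 ^ 10111001 = 11100000
01101101 ^ 11111010 = 10010111
10011000 ^ 11000001 = 01011001
11110010 ^ 01111111 = 10001101
00010110 ^ 00000100 = 00010010
11011100 ^ 01101011 = 10110111
00100000 ^ 11110001 = 11010001
01111000 ^ 11101111 = 10010111
10101100 ^ 11010011 = 01111111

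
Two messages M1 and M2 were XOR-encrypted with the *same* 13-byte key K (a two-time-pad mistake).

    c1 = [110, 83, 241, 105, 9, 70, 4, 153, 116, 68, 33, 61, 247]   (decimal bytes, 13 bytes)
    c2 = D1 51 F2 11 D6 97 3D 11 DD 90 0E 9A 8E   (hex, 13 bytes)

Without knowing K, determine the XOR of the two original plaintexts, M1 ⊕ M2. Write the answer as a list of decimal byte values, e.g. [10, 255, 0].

[191, 2, 3, 120, 223, 209, 57, 136, 169, 212, 47, 167, 121]

c1 ⊕ c2 = (M1 ⊕ K) ⊕ (M2 ⊕ K) = M1 ⊕ M2 — the shared key cancels under XOR.
byte 0: 6e ^ d1 = bf
byte 1: 53 ^ 51 = 02
byte 2: f1 ^ f2 = 03
byte 3: 69 ^ 11 = 78
byte 4: 09 ^ d6 = df
byte 5: 46 ^ 97 = d1
byte 6: 04 ^ 3d = 39
byte 7: 99 ^ 11 = 88
byte 8: 74 ^ dd = a9
byte 9: 44 ^ 90 = d4
byte 10: 21 ^ 0e = 2f
byte 11: 3d ^ 9a = a7
byte 12: f7 ^ 8e = 79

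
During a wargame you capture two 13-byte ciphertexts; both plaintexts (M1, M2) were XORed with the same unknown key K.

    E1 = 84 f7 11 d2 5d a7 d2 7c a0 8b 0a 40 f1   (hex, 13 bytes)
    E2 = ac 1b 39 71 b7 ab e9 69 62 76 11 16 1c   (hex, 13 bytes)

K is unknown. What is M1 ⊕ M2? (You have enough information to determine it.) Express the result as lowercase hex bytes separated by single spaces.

28 ec 28 a3 ea 0c 3b 15 c2 fd 1b 56 ed

E1 ⊕ E2 = (M1 ⊕ K) ⊕ (M2 ⊕ K) = M1 ⊕ M2 — the shared key cancels under XOR.
byte 0: 84 xor ac = 28
byte 1: f7 xor 1b = ec
byte 2: 11 xor 39 = 28
byte 3: d2 xor 71 = a3
byte 4: 5d xor b7 = ea
byte 5: a7 xor ab = 0c
byte 6: d2 xor e9 = 3b
byte 7: 7c xor 69 = 15
byte 8: a0 xor 62 = c2
byte 9: 8b xor 76 = fd
byte 10: 0a xor 11 = 1b
byte 11: 40 xor 16 = 56
byte 12: f1 xor 1c = ed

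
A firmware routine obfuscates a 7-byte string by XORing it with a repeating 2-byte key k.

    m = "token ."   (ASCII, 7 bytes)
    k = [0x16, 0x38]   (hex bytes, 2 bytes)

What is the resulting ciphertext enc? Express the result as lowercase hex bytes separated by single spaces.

62 57 7d 5d 78 18 38

The 2-byte key repeats, so the effective keystream is 16 38 16 38 16 38 16.
byte 0: 74 ⊕ 16 = 62
byte 1: 6f ⊕ 38 = 57
byte 2: 6b ⊕ 16 = 7d
byte 3: 65 ⊕ 38 = 5d
byte 4: 6e ⊕ 16 = 78
byte 5: 20 ⊕ 38 = 18
byte 6: 2e ⊕ 16 = 38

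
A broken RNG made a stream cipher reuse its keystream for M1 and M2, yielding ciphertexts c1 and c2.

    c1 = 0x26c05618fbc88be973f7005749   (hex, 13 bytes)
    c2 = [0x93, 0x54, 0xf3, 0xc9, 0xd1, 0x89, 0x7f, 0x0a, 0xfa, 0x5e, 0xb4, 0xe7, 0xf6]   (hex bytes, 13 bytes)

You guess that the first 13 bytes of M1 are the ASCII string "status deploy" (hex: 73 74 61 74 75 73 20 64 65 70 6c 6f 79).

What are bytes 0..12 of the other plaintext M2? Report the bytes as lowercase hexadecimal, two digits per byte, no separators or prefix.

c6e0c4a55f32d487ecd9d8dfc6

First, c1 ⊕ c2 = (M1 ⊕ K) ⊕ (M2 ⊕ K) = M1 ⊕ M2, so the key drops out. Then M2 = (M1 ⊕ M2) ⊕ M1 over the first 13 bytes.
byte 0: (26 ^ 93) ^ 73 = b5 ^ 73 = c6
byte 1: (c0 ^ 54) ^ 74 = 94 ^ 74 = e0
byte 2: (56 ^ f3) ^ 61 = a5 ^ 61 = c4
byte 3: (18 ^ c9) ^ 74 = d1 ^ 74 = a5
byte 4: (fb ^ d1) ^ 75 = 2a ^ 75 = 5f
byte 5: (c8 ^ 89) ^ 73 = 41 ^ 73 = 32
byte 6: (8b ^ 7f) ^ 20 = f4 ^ 20 = d4
byte 7: (e9 ^ 0a) ^ 64 = e3 ^ 64 = 87
byte 8: (73 ^ fa) ^ 65 = 89 ^ 65 = ec
byte 9: (f7 ^ 5e) ^ 70 = a9 ^ 70 = d9
byte 10: (00 ^ b4) ^ 6c = b4 ^ 6c = d8
byte 11: (57 ^ e7) ^ 6f = b0 ^ 6f = df
byte 12: (49 ^ f6) ^ 79 = bf ^ 79 = c6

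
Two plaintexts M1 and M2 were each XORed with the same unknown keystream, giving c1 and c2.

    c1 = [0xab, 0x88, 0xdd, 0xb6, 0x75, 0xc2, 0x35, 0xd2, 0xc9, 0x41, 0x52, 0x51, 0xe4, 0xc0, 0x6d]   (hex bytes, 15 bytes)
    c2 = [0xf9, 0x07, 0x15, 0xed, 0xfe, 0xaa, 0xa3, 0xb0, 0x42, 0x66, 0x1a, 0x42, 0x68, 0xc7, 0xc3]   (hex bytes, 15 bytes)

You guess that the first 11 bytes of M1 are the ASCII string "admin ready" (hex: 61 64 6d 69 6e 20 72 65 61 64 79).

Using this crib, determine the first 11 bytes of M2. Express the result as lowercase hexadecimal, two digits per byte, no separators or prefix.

33eba532e548e407ea4331

First, c1 ⊕ c2 = (M1 ⊕ K) ⊕ (M2 ⊕ K) = M1 ⊕ M2, so the key drops out. Then M2 = (M1 ⊕ M2) ⊕ M1 over the first 11 bytes.
byte 0: (ab xor f9) xor 61 = 52 xor 61 = 33
byte 1: (88 xor 07) xor 64 = 8f xor 64 = eb
byte 2: (dd xor 15) xor 6d = c8 xor 6d = a5
byte 3: (b6 xor ed) xor 69 = 5b xor 69 = 32
byte 4: (75 xor fe) xor 6e = 8b xor 6e = e5
byte 5: (c2 xor aa) xor 20 = 68 xor 20 = 48
byte 6: (35 xor a3) xor 72 = 96 xor 72 = e4
byte 7: (d2 xor b0) xor 65 = 62 xor 65 = 07
byte 8: (c9 xor 42) xor 61 = 8b xor 61 = ea
byte 9: (41 xor 66) xor 64 = 27 xor 64 = 43
byte 10: (52 xor 1a) xor 79 = 48 xor 79 = 31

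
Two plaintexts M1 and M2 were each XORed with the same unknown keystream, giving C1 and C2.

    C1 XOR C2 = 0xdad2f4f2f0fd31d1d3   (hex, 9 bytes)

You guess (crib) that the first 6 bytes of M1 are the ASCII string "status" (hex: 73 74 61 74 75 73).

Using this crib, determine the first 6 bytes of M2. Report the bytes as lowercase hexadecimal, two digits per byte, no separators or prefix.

a9a69586858e

Since C1 ⊕ C2 = M1 ⊕ M2, XORing with the guessed M1 bytes yields the corresponding M2 bytes: M2 = (C1 ⊕ C2) ⊕ M1.
byte 0: da XOR 73 = a9
byte 1: d2 XOR 74 = a6
byte 2: f4 XOR 61 = 95
byte 3: f2 XOR 74 = 86
byte 4: f0 XOR 75 = 85
byte 5: fd XOR 73 = 8e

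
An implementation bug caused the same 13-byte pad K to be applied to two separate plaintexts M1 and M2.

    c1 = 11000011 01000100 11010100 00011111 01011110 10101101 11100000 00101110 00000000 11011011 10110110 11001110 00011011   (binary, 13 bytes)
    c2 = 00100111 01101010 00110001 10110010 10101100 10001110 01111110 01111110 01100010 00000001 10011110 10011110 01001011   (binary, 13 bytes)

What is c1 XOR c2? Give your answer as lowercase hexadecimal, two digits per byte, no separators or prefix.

c1 ⊕ c2 = (M1 ⊕ K) ⊕ (M2 ⊕ K) = M1 ⊕ M2 — the shared key cancels under XOR.
byte 0: c3 ^ 27 = e4
byte 1: 44 ^ 6a = 2e
byte 2: d4 ^ 31 = e5
byte 3: 1f ^ b2 = ad
byte 4: 5e ^ ac = f2
byte 5: ad ^ 8e = 23
byte 6: e0 ^ 7e = 9e
byte 7: 2e ^ 7e = 50
byte 8: 00 ^ 62 = 62
byte 9: db ^ 01 = da
byte 10: b6 ^ 9e = 28
byte 11: ce ^ 9e = 50
byte 12: 1b ^ 4b = 50

e42ee5adf2239e5062da285050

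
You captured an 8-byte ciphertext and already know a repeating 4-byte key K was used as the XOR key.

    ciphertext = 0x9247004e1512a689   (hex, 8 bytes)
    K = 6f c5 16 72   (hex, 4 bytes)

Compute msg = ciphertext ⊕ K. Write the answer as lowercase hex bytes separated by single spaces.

The 4-byte key repeats, so the effective keystream is 6f c5 16 72 6f c5 16 72.
byte 0: 10010010 xor 01101111 = 11111101
byte 1: 01000111 xor 11000101 = 10000010
byte 2: 00000000 xor 00010110 = 00010110
byte 3: 01001110 xor 01110010 = 00111100
byte 4: 00010101 xor 01101111 = 01111010
byte 5: 00010010 xor 11000101 = 11010111
byte 6: 10100110 xor 00010110 = 10110000
byte 7: 10001001 xor 01110010 = 11111011

fd 82 16 3c 7a d7 b0 fb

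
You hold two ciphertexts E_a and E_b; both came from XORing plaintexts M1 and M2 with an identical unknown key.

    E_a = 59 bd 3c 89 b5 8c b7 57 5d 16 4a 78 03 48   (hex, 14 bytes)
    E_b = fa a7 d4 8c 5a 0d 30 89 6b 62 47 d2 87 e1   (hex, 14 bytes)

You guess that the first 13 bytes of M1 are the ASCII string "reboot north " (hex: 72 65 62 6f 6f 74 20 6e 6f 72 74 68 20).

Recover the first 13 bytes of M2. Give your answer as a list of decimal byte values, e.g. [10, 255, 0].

[209, 127, 138, 106, 128, 245, 167, 176, 89, 6, 121, 194, 164]

First, E_a ⊕ E_b = (M1 ⊕ K) ⊕ (M2 ⊕ K) = M1 ⊕ M2, so the key drops out. Then M2 = (M1 ⊕ M2) ⊕ M1 over the first 13 bytes.
byte 0: (59 ^ fa) ^ 72 = a3 ^ 72 = d1
byte 1: (bd ^ a7) ^ 65 = 1a ^ 65 = 7f
byte 2: (3c ^ d4) ^ 62 = e8 ^ 62 = 8a
byte 3: (89 ^ 8c) ^ 6f = 05 ^ 6f = 6a
byte 4: (b5 ^ 5a) ^ 6f = ef ^ 6f = 80
byte 5: (8c ^ 0d) ^ 74 = 81 ^ 74 = f5
byte 6: (b7 ^ 30) ^ 20 = 87 ^ 20 = a7
byte 7: (57 ^ 89) ^ 6e = de ^ 6e = b0
byte 8: (5d ^ 6b) ^ 6f = 36 ^ 6f = 59
byte 9: (16 ^ 62) ^ 72 = 74 ^ 72 = 06
byte 10: (4a ^ 47) ^ 74 = 0d ^ 74 = 79
byte 11: (78 ^ d2) ^ 68 = aa ^ 68 = c2
byte 12: (03 ^ 87) ^ 20 = 84 ^ 20 = a4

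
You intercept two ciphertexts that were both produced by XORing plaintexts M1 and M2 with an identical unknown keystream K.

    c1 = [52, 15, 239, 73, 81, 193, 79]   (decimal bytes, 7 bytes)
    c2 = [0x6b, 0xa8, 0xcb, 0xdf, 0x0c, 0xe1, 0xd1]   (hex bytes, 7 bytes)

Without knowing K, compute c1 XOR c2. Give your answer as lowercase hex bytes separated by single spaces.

c1 ⊕ c2 = (M1 ⊕ K) ⊕ (M2 ⊕ K) = M1 ⊕ M2 — the shared key cancels under XOR.
34 ^ 6b = 5f
0f ^ a8 = a7
ef ^ cb = 24
49 ^ df = 96
51 ^ 0c = 5d
c1 ^ e1 = 20
4f ^ d1 = 9e

5f a7 24 96 5d 20 9e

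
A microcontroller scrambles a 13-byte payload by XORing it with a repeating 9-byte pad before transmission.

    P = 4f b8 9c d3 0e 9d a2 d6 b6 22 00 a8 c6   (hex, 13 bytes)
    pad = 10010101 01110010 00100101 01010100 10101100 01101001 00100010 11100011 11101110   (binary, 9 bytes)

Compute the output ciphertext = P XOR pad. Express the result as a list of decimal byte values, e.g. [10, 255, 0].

[218, 202, 185, 135, 162, 244, 128, 53, 88, 183, 114, 141, 146]

The 9-byte key repeats, so the effective keystream is 95 72 25 54 ac 69 22 e3 ee 95 72 25 54.
byte 0: 4f xor 95 = da
byte 1: b8 xor 72 = ca
byte 2: 9c xor 25 = b9
byte 3: d3 xor 54 = 87
byte 4: 0e xor ac = a2
byte 5: 9d xor 69 = f4
byte 6: a2 xor 22 = 80
byte 7: d6 xor e3 = 35
byte 8: b6 xor ee = 58
byte 9: 22 xor 95 = b7
byte 10: 00 xor 72 = 72
byte 11: a8 xor 25 = 8d
byte 12: c6 xor 54 = 92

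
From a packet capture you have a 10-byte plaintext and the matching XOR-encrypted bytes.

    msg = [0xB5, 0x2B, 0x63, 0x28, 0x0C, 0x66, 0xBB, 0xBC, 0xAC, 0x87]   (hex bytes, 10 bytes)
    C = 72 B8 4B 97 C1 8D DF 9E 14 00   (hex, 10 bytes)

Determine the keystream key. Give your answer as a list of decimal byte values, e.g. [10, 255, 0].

[199, 147, 40, 191, 205, 235, 100, 34, 184, 135]

Since C = msg ⊕ key, XORing both sides with msg gives key = msg ⊕ C.
10110101 ^ 01110010 = 11000111
00101011 ^ 10111000 = 10010011
01100011 ^ 01001011 = 00101000
00101000 ^ 10010111 = 10111111
00001100 ^ 11000001 = 11001101
01100110 ^ 10001101 = 11101011
10111011 ^ 11011111 = 01100100
10111100 ^ 10011110 = 00100010
10101100 ^ 00010100 = 10111000
10000111 ^ 00000000 = 10000111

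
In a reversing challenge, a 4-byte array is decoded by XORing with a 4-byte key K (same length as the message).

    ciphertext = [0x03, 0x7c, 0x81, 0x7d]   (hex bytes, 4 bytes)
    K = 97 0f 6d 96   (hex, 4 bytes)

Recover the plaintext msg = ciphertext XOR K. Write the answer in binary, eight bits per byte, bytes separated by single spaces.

10010100 01110011 11101100 11101011

03 xor 97 = 94
7c xor 0f = 73
81 xor 6d = ec
7d xor 96 = eb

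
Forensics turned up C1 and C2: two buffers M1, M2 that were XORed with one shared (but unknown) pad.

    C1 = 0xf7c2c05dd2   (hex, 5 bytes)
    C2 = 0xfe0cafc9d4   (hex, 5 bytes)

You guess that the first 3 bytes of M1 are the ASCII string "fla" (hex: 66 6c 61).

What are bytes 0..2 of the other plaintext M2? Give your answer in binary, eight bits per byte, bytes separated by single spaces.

First, C1 ⊕ C2 = (M1 ⊕ K) ⊕ (M2 ⊕ K) = M1 ⊕ M2, so the key drops out. Then M2 = (M1 ⊕ M2) ⊕ M1 over the first 3 bytes.
byte 0: (f7 XOR fe) XOR 66 = 09 XOR 66 = 6f
byte 1: (c2 XOR 0c) XOR 6c = ce XOR 6c = a2
byte 2: (c0 XOR af) XOR 61 = 6f XOR 61 = 0e

01101111 10100010 00001110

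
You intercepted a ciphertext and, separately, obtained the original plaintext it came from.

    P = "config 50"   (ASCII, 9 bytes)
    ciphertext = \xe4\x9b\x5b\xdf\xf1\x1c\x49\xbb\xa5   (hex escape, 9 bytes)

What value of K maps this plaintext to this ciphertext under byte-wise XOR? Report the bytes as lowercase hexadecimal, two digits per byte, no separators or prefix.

87f435b9987b698e95

Since ciphertext = P ⊕ K, XORing both sides with P gives K = P ⊕ ciphertext.
01100011 XOR 11100100 = 10000111
01101111 XOR 10011011 = 11110100
01101110 XOR 01011011 = 00110101
01100110 XOR 11011111 = 10111001
01101001 XOR 11110001 = 10011000
01100111 XOR 00011100 = 01111011
00100000 XOR 01001001 = 01101001
00110101 XOR 10111011 = 10001110
00110000 XOR 10100101 = 10010101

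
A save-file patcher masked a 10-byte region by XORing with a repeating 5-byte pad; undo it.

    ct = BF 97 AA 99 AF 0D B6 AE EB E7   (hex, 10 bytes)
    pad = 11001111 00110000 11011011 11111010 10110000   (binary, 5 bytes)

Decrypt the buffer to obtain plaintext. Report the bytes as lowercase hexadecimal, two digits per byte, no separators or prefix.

70a771631fc286751157

The 5-byte key repeats, so the effective keystream is cf 30 db fa b0 cf 30 db fa b0.
byte 0: bf xor cf = 70
byte 1: 97 xor 30 = a7
byte 2: aa xor db = 71
byte 3: 99 xor fa = 63
byte 4: af xor b0 = 1f
byte 5: 0d xor cf = c2
byte 6: b6 xor 30 = 86
byte 7: ae xor db = 75
byte 8: eb xor fa = 11
byte 9: e7 xor b0 = 57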